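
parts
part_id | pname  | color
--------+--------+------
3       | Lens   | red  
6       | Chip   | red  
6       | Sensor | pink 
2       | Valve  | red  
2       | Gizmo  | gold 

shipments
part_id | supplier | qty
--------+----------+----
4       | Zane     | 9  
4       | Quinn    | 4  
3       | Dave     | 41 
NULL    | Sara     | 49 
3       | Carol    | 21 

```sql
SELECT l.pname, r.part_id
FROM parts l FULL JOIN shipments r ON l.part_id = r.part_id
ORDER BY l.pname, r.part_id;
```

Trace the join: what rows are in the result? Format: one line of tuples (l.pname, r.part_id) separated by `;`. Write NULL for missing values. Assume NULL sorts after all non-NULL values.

FULL OUTER JOIN keeps every row from both sides; unmatched rows get NULL for the other side's columns.
Matching on l.part_id = r.part_id. A NULL in a compared column never satisfies the condition.
Matched pairs: 2; unmatched l rows kept: 4; unmatched r rows kept: 3.

(Chip, NULL); (Gizmo, NULL); (Lens, 3); (Lens, 3); (Sensor, NULL); (Valve, NULL); (NULL, 4); (NULL, 4); (NULL, NULL)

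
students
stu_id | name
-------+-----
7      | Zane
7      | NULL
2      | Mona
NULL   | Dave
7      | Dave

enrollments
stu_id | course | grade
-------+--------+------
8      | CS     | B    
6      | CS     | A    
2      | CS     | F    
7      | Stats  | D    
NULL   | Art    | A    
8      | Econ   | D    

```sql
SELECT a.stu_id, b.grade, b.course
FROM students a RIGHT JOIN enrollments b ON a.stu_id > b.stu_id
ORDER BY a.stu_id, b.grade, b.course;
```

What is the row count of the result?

10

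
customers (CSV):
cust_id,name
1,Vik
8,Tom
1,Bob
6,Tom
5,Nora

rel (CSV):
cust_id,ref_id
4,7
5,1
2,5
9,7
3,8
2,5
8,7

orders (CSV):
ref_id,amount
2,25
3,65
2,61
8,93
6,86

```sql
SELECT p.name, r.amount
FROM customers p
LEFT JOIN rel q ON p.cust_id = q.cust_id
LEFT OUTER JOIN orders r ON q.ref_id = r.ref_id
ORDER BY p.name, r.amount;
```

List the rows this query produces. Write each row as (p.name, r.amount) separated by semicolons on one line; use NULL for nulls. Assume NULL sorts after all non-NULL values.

Step 1 — p LEFT JOIN q on cust_id → 5 row(s).
Then LEFT JOIN `orders r` on ref_id: each of those 5 rows is kept; rows whose q.ref_id has no match in r get NULL for r's columns.

(Bob, NULL); (Nora, NULL); (Tom, NULL); (Tom, NULL); (Vik, NULL)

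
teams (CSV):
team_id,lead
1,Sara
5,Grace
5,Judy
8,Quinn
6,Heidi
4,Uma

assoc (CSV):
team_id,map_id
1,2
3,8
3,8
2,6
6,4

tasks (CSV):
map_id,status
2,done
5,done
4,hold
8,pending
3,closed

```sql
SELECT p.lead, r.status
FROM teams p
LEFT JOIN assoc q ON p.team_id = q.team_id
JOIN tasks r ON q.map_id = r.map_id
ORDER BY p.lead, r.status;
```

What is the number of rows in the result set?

Evaluate left to right. First `teams p LEFT JOIN assoc q` on team_id: 6 row(s).
Then INNER JOIN `tasks r` on map_id: keep only rows whose q.map_id appears in r.
Result: 2 row(s).

2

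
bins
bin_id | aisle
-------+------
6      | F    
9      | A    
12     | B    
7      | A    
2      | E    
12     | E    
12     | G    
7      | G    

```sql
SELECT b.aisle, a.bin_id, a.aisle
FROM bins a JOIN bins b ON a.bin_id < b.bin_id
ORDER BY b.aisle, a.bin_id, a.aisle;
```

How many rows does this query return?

INNER JOIN keeps only pairs where the ON condition holds.
Matching on a.bin_id < b.bin_id.
Matched pairs: 24.
Total: 24 rows.

24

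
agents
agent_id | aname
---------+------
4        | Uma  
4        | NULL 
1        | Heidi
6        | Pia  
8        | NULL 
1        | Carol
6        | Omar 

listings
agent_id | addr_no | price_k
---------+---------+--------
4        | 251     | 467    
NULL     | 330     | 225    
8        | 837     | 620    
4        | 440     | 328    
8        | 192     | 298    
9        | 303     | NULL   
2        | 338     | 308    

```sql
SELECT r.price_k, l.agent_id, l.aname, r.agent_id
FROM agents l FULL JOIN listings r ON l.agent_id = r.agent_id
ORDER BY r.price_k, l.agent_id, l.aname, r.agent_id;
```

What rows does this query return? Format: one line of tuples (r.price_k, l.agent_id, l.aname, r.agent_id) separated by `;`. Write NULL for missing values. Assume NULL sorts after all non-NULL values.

(225, NULL, NULL, NULL); (298, 8, NULL, 8); (308, NULL, NULL, 2); (328, 4, Uma, 4); (328, 4, NULL, 4); (467, 4, Uma, 4); (467, 4, NULL, 4); (620, 8, NULL, 8); (NULL, 1, Carol, NULL); (NULL, 1, Heidi, NULL); (NULL, 6, Omar, NULL); (NULL, 6, Pia, NULL); (NULL, NULL, NULL, 9)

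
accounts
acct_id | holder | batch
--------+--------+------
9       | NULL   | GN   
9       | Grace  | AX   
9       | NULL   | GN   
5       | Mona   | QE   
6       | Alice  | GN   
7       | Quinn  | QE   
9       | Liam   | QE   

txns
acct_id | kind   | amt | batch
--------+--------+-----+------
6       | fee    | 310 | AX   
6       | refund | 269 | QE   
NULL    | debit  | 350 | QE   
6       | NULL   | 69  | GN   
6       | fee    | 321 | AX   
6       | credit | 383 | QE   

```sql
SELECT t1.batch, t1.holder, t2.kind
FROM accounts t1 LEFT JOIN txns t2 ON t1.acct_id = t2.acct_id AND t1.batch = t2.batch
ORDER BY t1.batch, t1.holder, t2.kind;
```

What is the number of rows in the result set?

LEFT JOIN keeps every row from `accounts`; unmatched rows get NULL for `txns`'s columns.
Matching on t1.acct_id = t2.acct_id AND t1.batch = t2.batch. A NULL in a compared column never satisfies the condition.
Matched pairs: 1; unmatched t1 rows kept: 6.
Total: 1 matched + 6 padded = 7 rows.

7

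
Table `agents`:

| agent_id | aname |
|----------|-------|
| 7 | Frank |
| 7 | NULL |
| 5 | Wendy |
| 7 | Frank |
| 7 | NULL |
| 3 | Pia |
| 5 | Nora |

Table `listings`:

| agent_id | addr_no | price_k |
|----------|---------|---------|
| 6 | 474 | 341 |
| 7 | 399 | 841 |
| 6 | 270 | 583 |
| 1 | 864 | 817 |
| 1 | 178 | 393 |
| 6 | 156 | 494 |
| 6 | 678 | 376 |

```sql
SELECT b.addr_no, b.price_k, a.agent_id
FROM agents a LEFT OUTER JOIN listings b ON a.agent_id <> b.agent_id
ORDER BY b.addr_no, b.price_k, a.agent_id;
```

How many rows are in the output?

LEFT JOIN keeps every row from `agents`; unmatched rows get NULL for `listings`'s columns.
Matching on a.agent_id <> b.agent_id.
Matched pairs: 45; unmatched a rows kept: 0.
Total: 45 rows.

45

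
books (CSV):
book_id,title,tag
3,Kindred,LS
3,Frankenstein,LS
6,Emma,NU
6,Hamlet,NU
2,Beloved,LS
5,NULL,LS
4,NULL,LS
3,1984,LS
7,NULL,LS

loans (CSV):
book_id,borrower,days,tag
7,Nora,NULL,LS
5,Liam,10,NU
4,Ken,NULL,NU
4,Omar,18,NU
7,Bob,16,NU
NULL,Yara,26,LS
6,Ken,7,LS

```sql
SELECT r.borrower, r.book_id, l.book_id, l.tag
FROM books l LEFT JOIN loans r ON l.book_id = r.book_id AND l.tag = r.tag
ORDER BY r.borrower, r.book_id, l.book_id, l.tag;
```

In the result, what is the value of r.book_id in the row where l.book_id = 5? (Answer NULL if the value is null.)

NULL

LEFT JOIN keeps every row from `books`; unmatched rows get NULL for `loans`'s columns.
Matching on l.book_id = r.book_id AND l.tag = r.tag. A NULL in a compared column never satisfies the condition.
- l (book_id=3, tag=LS) has no partner → padded with NULL.
- l (book_id=3, tag=LS) has no partner → padded with NULL.
- l (book_id=6, tag=NU) has no partner → padded with NULL.
- l (book_id=6, tag=NU) has no partner → padded with NULL.
- l (book_id=2, tag=LS) has no partner → padded with NULL.
- l (book_id=5, tag=LS) has no partner → padded with NULL.
- l (book_id=4, tag=LS) has no partner → padded with NULL.
- l (book_id=3, tag=LS) has no partner → padded with NULL.
- l (book_id=7, tag=LS) pairs with 1 row(s) of r.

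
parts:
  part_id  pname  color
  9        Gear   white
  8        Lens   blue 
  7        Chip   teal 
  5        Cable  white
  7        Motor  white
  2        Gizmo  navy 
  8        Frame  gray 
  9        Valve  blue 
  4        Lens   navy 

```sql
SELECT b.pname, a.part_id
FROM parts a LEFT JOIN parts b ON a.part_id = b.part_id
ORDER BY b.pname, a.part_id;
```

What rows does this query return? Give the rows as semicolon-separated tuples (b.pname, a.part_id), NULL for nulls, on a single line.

(Cable, 5); (Chip, 7); (Chip, 7); (Frame, 8); (Frame, 8); (Gear, 9); (Gear, 9); (Gizmo, 2); (Lens, 4); (Lens, 8); (Lens, 8); (Motor, 7); (Motor, 7); (Valve, 9); (Valve, 9)

LEFT JOIN keeps every row from `parts a`; unmatched rows get NULL for `parts b`'s columns.
Matching on a.part_id = b.part_id.
- a row (part_id=9): matches 2 b row(s) → 2 output row(s).
- a row (part_id=8): matches 2 b row(s) → 2 output row(s).
- a row (part_id=7): matches 2 b row(s) → 2 output row(s).
- a row (part_id=5): matches 1 b row(s) → 1 output row(s).
- a row (part_id=7): matches 2 b row(s) → 2 output row(s).
- a row (part_id=2): matches 1 b row(s) → 1 output row(s).
- a row (part_id=8): matches 2 b row(s) → 2 output row(s).
- a row (part_id=9): matches 2 b row(s) → 2 output row(s).
- a row (part_id=4): matches 1 b row(s) → 1 output row(s).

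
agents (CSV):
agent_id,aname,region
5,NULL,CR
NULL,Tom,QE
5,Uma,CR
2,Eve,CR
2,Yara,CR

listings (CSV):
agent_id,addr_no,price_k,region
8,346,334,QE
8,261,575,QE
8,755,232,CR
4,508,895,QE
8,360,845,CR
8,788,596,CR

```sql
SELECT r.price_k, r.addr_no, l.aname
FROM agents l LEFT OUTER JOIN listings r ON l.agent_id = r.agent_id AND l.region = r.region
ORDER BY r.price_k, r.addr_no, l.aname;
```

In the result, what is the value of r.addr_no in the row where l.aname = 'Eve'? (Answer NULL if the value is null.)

NULL

LEFT JOIN keeps every row from `agents`; unmatched rows get NULL for `listings`'s columns.
Matching on l.agent_id = r.agent_id AND l.region = r.region. A NULL in a compared column never satisfies the condition.
- l[0] agent_id=5, region=CR → no match; kept with NULLs on the r side.
- l[1] agent_id=NULL, region=QE → no match; kept with NULLs on the r side.
- l[2] agent_id=5, region=CR → no match; kept with NULLs on the r side.
- l[3] agent_id=2, region=CR → no match; kept with NULLs on the r side.
- l[4] agent_id=2, region=CR → no match; kept with NULLs on the r side.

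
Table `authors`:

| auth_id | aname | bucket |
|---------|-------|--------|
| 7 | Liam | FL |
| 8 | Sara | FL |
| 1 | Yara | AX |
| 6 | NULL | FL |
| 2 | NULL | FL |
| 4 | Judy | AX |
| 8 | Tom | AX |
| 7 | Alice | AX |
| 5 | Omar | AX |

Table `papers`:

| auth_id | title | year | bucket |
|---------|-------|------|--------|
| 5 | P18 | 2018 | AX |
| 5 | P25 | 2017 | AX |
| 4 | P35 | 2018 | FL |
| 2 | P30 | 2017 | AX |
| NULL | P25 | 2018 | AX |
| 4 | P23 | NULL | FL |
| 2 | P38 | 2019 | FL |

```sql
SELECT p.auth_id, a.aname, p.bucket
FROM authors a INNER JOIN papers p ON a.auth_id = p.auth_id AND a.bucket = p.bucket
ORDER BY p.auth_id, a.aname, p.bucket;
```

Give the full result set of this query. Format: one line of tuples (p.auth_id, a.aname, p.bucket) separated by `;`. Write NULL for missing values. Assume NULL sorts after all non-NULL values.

INNER JOIN keeps only pairs where the ON condition holds.
Matching on a.auth_id = p.auth_id AND a.bucket = p.bucket. A NULL in a compared column never satisfies the condition.
- a (auth_id=7, bucket=FL) has no partner → excluded.
- a (auth_id=8, bucket=FL) has no partner → excluded.
- a (auth_id=1, bucket=AX) has no partner → excluded.
- a (auth_id=6, bucket=FL) has no partner → excluded.
- a (auth_id=2, bucket=FL) pairs with 1 row(s) of p.
- a (auth_id=4, bucket=AX) has no partner → excluded.
- a (auth_id=8, bucket=AX) has no partner → excluded.
- a (auth_id=7, bucket=AX) has no partner → excluded.
- a (auth_id=5, bucket=AX) pairs with 2 row(s) of p.
After projecting and ordering:
p.auth_id | a.aname | p.bucket
2 | NULL | FL
5 | Omar | AX
5 | Omar | AX

(2, NULL, FL); (5, Omar, AX); (5, Omar, AX)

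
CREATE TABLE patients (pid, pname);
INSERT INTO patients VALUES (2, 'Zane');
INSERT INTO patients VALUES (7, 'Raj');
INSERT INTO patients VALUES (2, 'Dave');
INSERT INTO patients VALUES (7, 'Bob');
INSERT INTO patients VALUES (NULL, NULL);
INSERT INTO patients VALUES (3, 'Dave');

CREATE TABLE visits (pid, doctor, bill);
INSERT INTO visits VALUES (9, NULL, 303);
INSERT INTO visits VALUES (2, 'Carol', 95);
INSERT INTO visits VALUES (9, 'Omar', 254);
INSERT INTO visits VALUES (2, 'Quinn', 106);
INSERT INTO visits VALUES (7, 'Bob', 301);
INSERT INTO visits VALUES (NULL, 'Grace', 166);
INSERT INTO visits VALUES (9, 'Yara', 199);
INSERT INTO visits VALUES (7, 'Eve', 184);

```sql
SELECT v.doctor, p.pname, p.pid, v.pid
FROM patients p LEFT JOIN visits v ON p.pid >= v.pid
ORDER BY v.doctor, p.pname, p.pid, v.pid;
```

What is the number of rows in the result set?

15

LEFT JOIN keeps every row from `patients`; unmatched rows get NULL for `visits`'s columns.
Matching on p.pid >= v.pid. A NULL in a compared column never satisfies the condition.
- pid=2: 2 matching v row(s), so 2 row(s) emitted.
- pid=7: 4 matching v row(s), so 4 row(s) emitted.
- pid=2: 2 matching v row(s), so 2 row(s) emitted.
- pid=7: 4 matching v row(s), so 4 row(s) emitted.
- pid=NULL: no v row matches, row kept with v columns NULL.
- pid=3: 2 matching v row(s), so 2 row(s) emitted.
Total: 14 matched + 1 padded = 15 rows.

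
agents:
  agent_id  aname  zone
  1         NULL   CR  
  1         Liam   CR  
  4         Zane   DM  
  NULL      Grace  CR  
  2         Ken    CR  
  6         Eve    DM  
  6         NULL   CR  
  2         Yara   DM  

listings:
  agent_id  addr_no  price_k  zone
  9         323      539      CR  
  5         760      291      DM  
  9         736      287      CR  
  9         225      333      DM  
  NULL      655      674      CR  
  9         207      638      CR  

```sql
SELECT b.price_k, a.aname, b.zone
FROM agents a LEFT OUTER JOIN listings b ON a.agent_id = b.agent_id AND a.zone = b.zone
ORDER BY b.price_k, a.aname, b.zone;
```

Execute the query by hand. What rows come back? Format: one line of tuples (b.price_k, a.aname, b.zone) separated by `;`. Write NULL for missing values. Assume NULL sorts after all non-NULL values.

(NULL, Eve, NULL); (NULL, Grace, NULL); (NULL, Ken, NULL); (NULL, Liam, NULL); (NULL, Yara, NULL); (NULL, Zane, NULL); (NULL, NULL, NULL); (NULL, NULL, NULL)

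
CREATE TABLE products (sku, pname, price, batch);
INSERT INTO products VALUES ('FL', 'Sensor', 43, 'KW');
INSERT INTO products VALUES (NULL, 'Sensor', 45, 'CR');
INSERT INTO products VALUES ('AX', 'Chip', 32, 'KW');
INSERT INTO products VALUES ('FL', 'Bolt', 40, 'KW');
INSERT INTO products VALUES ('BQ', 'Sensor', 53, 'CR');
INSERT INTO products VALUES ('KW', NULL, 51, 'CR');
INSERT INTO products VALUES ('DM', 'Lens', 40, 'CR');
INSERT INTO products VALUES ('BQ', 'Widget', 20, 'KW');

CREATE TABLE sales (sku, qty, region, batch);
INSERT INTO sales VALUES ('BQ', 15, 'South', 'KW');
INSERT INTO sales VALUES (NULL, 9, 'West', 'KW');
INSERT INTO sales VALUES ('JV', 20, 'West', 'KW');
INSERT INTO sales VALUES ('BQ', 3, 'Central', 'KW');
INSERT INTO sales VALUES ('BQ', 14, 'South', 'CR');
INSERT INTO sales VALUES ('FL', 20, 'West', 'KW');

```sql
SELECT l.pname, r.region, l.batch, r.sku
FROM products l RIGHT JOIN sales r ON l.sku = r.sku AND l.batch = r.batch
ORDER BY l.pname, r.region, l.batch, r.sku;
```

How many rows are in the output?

RIGHT JOIN keeps every row from `sales`; unmatched rows get NULL for `products`'s columns.
Matching on l.sku = r.sku AND l.batch = r.batch. A NULL in a compared column never satisfies the condition.
Matched pairs: 5; unmatched r rows kept: 2.
Total: 5 matched + 2 padded = 7 rows.

7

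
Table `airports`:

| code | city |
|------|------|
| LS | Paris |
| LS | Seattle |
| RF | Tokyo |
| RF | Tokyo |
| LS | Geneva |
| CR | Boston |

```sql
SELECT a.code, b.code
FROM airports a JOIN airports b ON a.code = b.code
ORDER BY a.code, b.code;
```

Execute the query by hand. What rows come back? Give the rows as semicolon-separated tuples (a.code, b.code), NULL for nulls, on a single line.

(CR, CR); (LS, LS); (LS, LS); (LS, LS); (LS, LS); (LS, LS); (LS, LS); (LS, LS); (LS, LS); (LS, LS); (RF, RF); (RF, RF); (RF, RF); (RF, RF)

INNER JOIN keeps only pairs where the ON condition holds.
Matching on a.code = b.code.
- a[0] code=LS → 3 match(es) in b → 3 row(s).
- a[1] code=LS → 3 match(es) in b → 3 row(s).
- a[2] code=RF → 2 match(es) in b → 2 row(s).
- a[3] code=RF → 2 match(es) in b → 2 row(s).
- a[4] code=LS → 3 match(es) in b → 3 row(s).
- a[5] code=CR → 1 match(es) in b → 1 row(s).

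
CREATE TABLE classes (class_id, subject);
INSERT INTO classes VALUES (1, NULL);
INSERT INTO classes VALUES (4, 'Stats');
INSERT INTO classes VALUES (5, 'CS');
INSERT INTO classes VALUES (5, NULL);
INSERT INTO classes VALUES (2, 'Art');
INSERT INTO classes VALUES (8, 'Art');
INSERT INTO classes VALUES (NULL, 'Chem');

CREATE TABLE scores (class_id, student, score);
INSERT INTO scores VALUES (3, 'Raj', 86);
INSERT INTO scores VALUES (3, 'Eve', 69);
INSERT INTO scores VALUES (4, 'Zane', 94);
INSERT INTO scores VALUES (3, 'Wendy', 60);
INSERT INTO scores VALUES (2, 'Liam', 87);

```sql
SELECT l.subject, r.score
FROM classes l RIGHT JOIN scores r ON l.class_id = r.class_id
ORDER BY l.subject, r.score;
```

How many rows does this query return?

5

RIGHT JOIN keeps every row from `scores`; unmatched rows get NULL for `classes`'s columns.
Matching on l.class_id = r.class_id. A NULL in a compared column never satisfies the condition.
- l[0] class_id=1 → no match.
- l[1] class_id=4 → 1 match(es) in r → 1 row(s).
- l[2] class_id=5 → no match.
- l[3] class_id=5 → no match.
- l[4] class_id=2 → 1 match(es) in r → 1 row(s).
- l[5] class_id=8 → no match.
- l[6] class_id=NULL → no match.
- 3 row(s) from r found no l partner → padded with NULL.
Total: 2 matched + 3 padded = 5 rows.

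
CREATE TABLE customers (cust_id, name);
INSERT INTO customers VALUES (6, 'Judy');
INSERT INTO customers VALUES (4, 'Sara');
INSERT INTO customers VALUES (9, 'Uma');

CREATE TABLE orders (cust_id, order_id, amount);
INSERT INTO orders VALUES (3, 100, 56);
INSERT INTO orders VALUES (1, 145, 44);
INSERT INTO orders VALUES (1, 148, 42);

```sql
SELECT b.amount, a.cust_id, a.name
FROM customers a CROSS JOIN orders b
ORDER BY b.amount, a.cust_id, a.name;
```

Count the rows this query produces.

CROSS JOIN pairs every row of `customers` with every row of `orders`: 3 × 3 = 9 rows.

9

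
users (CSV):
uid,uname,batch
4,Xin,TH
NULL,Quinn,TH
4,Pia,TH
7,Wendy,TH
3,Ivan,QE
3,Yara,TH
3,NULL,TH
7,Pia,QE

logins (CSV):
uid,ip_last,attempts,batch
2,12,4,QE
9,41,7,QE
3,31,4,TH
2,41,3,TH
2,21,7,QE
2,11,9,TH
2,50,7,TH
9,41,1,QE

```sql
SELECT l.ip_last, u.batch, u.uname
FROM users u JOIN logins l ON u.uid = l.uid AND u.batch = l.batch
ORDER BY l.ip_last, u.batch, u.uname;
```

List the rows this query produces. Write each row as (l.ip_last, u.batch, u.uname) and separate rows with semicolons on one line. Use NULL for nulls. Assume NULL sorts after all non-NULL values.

INNER JOIN keeps only pairs where the ON condition holds.
Matching on u.uid = l.uid AND u.batch = l.batch. A NULL in a compared column never satisfies the condition.
- u[0] uid=4, batch=TH → no match; dropped.
- u[1] uid=NULL, batch=TH → no match; dropped.
- u[2] uid=4, batch=TH → no match; dropped.
- u[3] uid=7, batch=TH → no match; dropped.
- u[4] uid=3, batch=QE → no match; dropped.
- u[5] uid=3, batch=TH → 1 match(es) in l → 1 row(s).
- u[6] uid=3, batch=TH → 1 match(es) in l → 1 row(s).
- u[7] uid=7, batch=QE → no match; dropped.
After projecting and ordering:
l.ip_last | u.batch | u.uname
31 | TH | Yara
31 | TH | NULL

(31, TH, Yara); (31, TH, NULL)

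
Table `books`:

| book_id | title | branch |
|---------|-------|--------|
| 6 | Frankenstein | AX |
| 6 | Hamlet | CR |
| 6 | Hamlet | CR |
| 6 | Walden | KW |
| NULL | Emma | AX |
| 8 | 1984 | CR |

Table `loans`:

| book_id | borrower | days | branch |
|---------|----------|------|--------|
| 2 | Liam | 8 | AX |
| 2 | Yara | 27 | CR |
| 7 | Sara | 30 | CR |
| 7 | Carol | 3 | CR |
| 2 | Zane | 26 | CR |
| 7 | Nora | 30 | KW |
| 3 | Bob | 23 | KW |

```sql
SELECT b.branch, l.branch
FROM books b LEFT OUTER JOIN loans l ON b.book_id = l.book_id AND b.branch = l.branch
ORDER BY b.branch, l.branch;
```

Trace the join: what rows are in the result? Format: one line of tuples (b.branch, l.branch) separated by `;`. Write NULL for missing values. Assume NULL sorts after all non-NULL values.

LEFT JOIN keeps every row from `books`; unmatched rows get NULL for `loans`'s columns.
Matching on b.book_id = l.book_id AND b.branch = l.branch. A NULL in a compared column never satisfies the condition.
Matched pairs: 0; unmatched b rows kept: 6.

(AX, NULL); (AX, NULL); (CR, NULL); (CR, NULL); (CR, NULL); (KW, NULL)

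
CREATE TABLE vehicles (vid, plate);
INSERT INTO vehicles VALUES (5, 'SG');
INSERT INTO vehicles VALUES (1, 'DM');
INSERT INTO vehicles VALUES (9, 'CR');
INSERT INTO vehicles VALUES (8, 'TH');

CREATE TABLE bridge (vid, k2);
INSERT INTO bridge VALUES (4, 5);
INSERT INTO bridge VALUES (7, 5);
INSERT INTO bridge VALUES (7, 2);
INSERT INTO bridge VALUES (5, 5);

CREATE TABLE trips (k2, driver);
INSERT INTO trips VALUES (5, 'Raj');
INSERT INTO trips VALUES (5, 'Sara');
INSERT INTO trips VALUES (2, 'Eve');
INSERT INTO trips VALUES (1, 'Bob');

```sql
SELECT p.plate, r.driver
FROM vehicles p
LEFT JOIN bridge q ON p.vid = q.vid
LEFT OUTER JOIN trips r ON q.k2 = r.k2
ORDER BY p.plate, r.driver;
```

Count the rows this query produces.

5

Step 1 — p LEFT JOIN q on vid → 4 row(s).
Then LEFT JOIN `trips r` on k2: each of those 4 rows is kept; rows whose q.k2 has no match in r get NULL for r's columns.
Result: 5 row(s).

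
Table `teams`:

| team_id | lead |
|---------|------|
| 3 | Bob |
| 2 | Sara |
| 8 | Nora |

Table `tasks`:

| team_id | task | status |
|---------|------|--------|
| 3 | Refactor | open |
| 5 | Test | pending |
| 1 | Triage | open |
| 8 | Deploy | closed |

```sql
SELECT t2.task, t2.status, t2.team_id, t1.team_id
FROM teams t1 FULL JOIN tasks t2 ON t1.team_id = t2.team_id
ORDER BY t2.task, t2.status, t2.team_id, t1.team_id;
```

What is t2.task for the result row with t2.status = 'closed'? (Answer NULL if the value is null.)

Deploy

FULL OUTER JOIN keeps every row from both sides; unmatched rows get NULL for the other side's columns.
Matching on t1.team_id = t2.team_id.
- team_id=3: 1 matching t2 row(s), so 1 row(s) emitted.
- team_id=2: no t2 row matches, row kept with t2 columns NULL.
- team_id=8: 1 matching t2 row(s), so 1 row(s) emitted.
- 2 t2 row(s) had no t1 match → kept, t1 columns NULL.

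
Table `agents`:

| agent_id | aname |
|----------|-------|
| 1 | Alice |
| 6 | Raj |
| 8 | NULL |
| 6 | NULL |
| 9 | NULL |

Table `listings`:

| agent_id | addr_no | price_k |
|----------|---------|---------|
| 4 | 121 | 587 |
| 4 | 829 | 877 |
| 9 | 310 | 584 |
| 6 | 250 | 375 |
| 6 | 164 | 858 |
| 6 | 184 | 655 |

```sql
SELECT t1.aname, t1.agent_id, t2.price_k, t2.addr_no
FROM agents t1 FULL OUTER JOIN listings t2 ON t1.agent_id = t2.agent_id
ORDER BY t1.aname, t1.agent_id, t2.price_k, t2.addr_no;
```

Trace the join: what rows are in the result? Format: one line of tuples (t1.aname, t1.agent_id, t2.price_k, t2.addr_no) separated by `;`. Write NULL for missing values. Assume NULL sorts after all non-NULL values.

FULL OUTER JOIN keeps every row from both sides; unmatched rows get NULL for the other side's columns.
Matching on t1.agent_id = t2.agent_id.
Matched pairs: 7; unmatched t1 rows kept: 2; unmatched t2 rows kept: 2.

(Alice, 1, NULL, NULL); (Raj, 6, 375, 250); (Raj, 6, 655, 184); (Raj, 6, 858, 164); (NULL, 6, 375, 250); (NULL, 6, 655, 184); (NULL, 6, 858, 164); (NULL, 8, NULL, NULL); (NULL, 9, 584, 310); (NULL, NULL, 587, 121); (NULL, NULL, 877, 829)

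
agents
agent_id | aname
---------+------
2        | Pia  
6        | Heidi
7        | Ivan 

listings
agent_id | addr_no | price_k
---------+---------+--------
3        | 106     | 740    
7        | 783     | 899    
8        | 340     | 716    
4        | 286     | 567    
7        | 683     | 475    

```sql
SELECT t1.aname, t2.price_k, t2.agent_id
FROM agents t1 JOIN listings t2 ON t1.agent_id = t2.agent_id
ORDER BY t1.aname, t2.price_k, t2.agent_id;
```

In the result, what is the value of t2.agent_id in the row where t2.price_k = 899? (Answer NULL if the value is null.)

7

INNER JOIN keeps only pairs where the ON condition holds.
Matching on t1.agent_id = t2.agent_id.
- t1 row (agent_id=2): no match → dropped.
- t1 row (agent_id=6): no match → dropped.
- t1 row (agent_id=7): matches 2 t2 row(s) → 2 output row(s).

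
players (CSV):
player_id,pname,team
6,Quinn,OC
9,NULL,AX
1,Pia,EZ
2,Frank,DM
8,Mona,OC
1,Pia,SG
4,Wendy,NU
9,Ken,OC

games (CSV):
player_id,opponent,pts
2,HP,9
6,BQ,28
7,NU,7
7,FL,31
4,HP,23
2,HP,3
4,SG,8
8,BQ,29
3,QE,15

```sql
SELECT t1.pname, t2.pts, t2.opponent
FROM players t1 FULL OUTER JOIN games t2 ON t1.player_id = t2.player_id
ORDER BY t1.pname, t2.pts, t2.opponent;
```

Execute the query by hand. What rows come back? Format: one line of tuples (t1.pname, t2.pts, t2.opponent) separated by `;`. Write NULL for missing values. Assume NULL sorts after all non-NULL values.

(Frank, 3, HP); (Frank, 9, HP); (Ken, NULL, NULL); (Mona, 29, BQ); (Pia, NULL, NULL); (Pia, NULL, NULL); (Quinn, 28, BQ); (Wendy, 8, SG); (Wendy, 23, HP); (NULL, 7, NU); (NULL, 15, QE); (NULL, 31, FL); (NULL, NULL, NULL)

FULL OUTER JOIN keeps every row from both sides; unmatched rows get NULL for the other side's columns.
Matching on t1.player_id = t2.player_id.
- t1[0] player_id=6 → 1 match(es) in t2 → 1 row(s).
- t1[1] player_id=9 → no match; kept with NULLs on the t2 side.
- t1[2] player_id=1 → no match; kept with NULLs on the t2 side.
- t1[3] player_id=2 → 2 match(es) in t2 → 2 row(s).
- t1[4] player_id=8 → 1 match(es) in t2 → 1 row(s).
- t1[5] player_id=1 → no match; kept with NULLs on the t2 side.
- t1[6] player_id=4 → 2 match(es) in t2 → 2 row(s).
- t1[7] player_id=9 → no match; kept with NULLs on the t2 side.
- plus 3 unmatched t2 row(s), each kept with NULL t1 columns.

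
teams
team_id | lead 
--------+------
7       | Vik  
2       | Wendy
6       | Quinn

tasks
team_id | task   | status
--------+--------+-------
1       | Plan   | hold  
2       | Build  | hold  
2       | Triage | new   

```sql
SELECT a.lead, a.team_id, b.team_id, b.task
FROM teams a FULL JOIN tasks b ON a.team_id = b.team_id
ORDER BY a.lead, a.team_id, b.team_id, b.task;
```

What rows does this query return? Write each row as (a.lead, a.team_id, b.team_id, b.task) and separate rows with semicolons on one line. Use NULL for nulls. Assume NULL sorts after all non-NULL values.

(Quinn, 6, NULL, NULL); (Vik, 7, NULL, NULL); (Wendy, 2, 2, Build); (Wendy, 2, 2, Triage); (NULL, NULL, 1, Plan)

FULL OUTER JOIN keeps every row from both sides; unmatched rows get NULL for the other side's columns.
Matching on a.team_id = b.team_id.
Matched pairs: 2; unmatched a rows kept: 2; unmatched b rows kept: 1.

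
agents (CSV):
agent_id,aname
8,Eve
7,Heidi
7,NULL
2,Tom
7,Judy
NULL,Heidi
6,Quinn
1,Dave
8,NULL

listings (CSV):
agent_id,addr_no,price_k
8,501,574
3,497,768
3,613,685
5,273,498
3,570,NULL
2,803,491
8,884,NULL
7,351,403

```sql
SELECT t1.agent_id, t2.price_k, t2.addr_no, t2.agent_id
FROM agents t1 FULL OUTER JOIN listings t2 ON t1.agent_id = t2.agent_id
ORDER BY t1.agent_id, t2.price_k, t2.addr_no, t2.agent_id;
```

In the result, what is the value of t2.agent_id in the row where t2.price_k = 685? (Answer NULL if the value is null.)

FULL OUTER JOIN keeps every row from both sides; unmatched rows get NULL for the other side's columns.
Matching on t1.agent_id = t2.agent_id. A NULL in a compared column never satisfies the condition.
- t1 (agent_id=8) pairs with 2 row(s) of t2.
- t1 (agent_id=7) pairs with 1 row(s) of t2.
- t1 (agent_id=7) pairs with 1 row(s) of t2.
- t1 (agent_id=2) pairs with 1 row(s) of t2.
- t1 (agent_id=7) pairs with 1 row(s) of t2.
- t1 (agent_id=NULL) has no partner → padded with NULL.
- t1 (agent_id=6) has no partner → padded with NULL.
- t1 (agent_id=1) has no partner → padded with NULL.
- t1 (agent_id=8) pairs with 2 row(s) of t2.
- plus 4 unmatched t2 row(s), each kept with NULL t1 columns.

3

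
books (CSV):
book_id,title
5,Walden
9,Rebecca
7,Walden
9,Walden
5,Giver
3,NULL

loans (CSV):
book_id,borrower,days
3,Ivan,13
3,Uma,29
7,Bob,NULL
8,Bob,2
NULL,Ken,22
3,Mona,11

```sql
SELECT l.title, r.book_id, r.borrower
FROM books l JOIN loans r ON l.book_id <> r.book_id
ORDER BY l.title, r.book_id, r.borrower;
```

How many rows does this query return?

26

INNER JOIN keeps only pairs where the ON condition holds.
Matching on l.book_id <> r.book_id. A NULL in a compared column never satisfies the condition.
- l (book_id=5) pairs with 5 row(s) of r.
- l (book_id=9) pairs with 5 row(s) of r.
- l (book_id=7) pairs with 4 row(s) of r.
- l (book_id=9) pairs with 5 row(s) of r.
- l (book_id=5) pairs with 5 row(s) of r.
- l (book_id=3) pairs with 2 row(s) of r.
Total: 26 rows.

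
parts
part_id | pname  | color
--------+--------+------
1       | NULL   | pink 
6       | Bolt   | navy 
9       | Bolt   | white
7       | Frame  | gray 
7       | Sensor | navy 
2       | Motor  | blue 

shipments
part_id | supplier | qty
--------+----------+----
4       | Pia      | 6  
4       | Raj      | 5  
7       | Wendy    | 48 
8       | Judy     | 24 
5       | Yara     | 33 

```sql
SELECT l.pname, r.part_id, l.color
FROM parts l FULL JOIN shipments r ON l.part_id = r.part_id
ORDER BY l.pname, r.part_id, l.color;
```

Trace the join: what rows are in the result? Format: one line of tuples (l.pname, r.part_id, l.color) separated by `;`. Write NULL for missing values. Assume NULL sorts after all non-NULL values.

(Bolt, NULL, navy); (Bolt, NULL, white); (Frame, 7, gray); (Motor, NULL, blue); (Sensor, 7, navy); (NULL, 4, NULL); (NULL, 4, NULL); (NULL, 5, NULL); (NULL, 8, NULL); (NULL, NULL, pink)

FULL OUTER JOIN keeps every row from both sides; unmatched rows get NULL for the other side's columns.
Matching on l.part_id = r.part_id.
- l (part_id=1) has no partner → padded with NULL.
- l (part_id=6) has no partner → padded with NULL.
- l (part_id=9) has no partner → padded with NULL.
- l (part_id=7) pairs with 1 row(s) of r.
- l (part_id=7) pairs with 1 row(s) of r.
- l (part_id=2) has no partner → padded with NULL.
- 4 row(s) from r found no l partner → padded with NULL.
After projecting and ordering:
l.pname | r.part_id | l.color
Bolt | NULL | navy
Bolt | NULL | white
Frame | 7 | gray
Motor | NULL | blue
Sensor | 7 | navy
NULL | 4 | NULL
NULL | 4 | NULL
NULL | 5 | NULL
NULL | 8 | NULL
NULL | NULL | pink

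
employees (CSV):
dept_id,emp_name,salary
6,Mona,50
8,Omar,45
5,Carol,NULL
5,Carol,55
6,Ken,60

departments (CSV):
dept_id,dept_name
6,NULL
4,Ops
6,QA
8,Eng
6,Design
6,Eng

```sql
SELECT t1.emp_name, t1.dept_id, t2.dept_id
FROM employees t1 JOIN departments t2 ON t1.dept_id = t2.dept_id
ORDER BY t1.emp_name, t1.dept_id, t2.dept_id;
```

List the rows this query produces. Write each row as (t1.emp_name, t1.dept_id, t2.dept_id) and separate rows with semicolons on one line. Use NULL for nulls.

INNER JOIN keeps only pairs where the ON condition holds.
Matching on t1.dept_id = t2.dept_id.
- dept_id=6: 4 matching t2 row(s), so 4 row(s) emitted.
- dept_id=8: 1 matching t2 row(s), so 1 row(s) emitted.
- dept_id=5: no matching t2 row, dropped.
- dept_id=5: no matching t2 row, dropped.
- dept_id=6: 4 matching t2 row(s), so 4 row(s) emitted.
After projecting and ordering:
t1.emp_name | t1.dept_id | t2.dept_id
Ken | 6 | 6
Ken | 6 | 6
Ken | 6 | 6
Ken | 6 | 6
Mona | 6 | 6
Mona | 6 | 6
Mona | 6 | 6
Mona | 6 | 6
Omar | 8 | 8

(Ken, 6, 6); (Ken, 6, 6); (Ken, 6, 6); (Ken, 6, 6); (Mona, 6, 6); (Mona, 6, 6); (Mona, 6, 6); (Mona, 6, 6); (Omar, 8, 8)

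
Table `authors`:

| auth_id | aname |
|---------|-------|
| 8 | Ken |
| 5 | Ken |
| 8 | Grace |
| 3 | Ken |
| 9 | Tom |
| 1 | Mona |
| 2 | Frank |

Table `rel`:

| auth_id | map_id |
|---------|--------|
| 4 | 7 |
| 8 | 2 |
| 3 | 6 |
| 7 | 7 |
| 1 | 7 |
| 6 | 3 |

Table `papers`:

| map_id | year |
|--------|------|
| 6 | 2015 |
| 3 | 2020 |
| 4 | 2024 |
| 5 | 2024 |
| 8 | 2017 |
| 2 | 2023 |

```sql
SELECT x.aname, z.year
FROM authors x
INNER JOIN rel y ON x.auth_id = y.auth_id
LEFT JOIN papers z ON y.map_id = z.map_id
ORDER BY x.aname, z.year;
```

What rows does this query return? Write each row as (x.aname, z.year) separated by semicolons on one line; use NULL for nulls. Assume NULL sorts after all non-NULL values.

Evaluate left to right. First `authors x INNER JOIN rel y` on auth_id: 4 row(s).
Then LEFT JOIN `papers z` on map_id: each of those 4 rows is kept; rows whose y.map_id has no match in z get NULL for z's columns.

(Grace, 2023); (Ken, 2015); (Ken, 2023); (Mona, NULL)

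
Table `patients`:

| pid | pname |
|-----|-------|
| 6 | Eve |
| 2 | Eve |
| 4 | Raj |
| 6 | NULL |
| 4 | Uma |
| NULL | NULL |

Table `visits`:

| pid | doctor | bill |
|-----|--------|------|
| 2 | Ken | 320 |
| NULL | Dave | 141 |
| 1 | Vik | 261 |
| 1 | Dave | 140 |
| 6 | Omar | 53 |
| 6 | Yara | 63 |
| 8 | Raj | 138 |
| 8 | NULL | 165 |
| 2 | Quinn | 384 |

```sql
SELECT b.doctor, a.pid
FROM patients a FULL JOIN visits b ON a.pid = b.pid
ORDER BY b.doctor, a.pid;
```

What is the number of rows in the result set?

14

FULL OUTER JOIN keeps every row from both sides; unmatched rows get NULL for the other side's columns.
Matching on a.pid = b.pid. A NULL in a compared column never satisfies the condition.
- a[0] pid=6 → 2 match(es) in b → 2 row(s).
- a[1] pid=2 → 2 match(es) in b → 2 row(s).
- a[2] pid=4 → no match; kept with NULLs on the b side.
- a[3] pid=6 → 2 match(es) in b → 2 row(s).
- a[4] pid=4 → no match; kept with NULLs on the b side.
- a[5] pid=NULL → no match; kept with NULLs on the b side.
- 5 b row(s) had no a match → kept, a columns NULL.
Total: 6 matched + 8 padded = 14 rows.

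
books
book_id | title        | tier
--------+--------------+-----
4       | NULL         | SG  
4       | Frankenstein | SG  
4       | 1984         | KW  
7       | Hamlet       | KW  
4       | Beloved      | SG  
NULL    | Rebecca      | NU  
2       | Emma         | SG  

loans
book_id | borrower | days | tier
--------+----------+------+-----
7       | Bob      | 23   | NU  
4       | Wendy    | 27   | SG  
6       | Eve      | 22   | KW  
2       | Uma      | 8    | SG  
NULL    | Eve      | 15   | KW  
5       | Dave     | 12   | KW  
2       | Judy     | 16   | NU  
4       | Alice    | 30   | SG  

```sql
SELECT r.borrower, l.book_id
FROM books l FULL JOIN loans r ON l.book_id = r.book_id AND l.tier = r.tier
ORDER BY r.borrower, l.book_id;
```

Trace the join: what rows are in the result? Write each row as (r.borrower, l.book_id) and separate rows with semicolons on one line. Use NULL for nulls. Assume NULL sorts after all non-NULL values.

(Alice, 4); (Alice, 4); (Alice, 4); (Bob, NULL); (Dave, NULL); (Eve, NULL); (Eve, NULL); (Judy, NULL); (Uma, 2); (Wendy, 4); (Wendy, 4); (Wendy, 4); (NULL, 4); (NULL, 7); (NULL, NULL)

FULL OUTER JOIN keeps every row from both sides; unmatched rows get NULL for the other side's columns.
Matching on l.book_id = r.book_id AND l.tier = r.tier. A NULL in a compared column never satisfies the condition.
- book_id=4, tier=SG: 2 matching r row(s), so 2 row(s) emitted.
- book_id=4, tier=SG: 2 matching r row(s), so 2 row(s) emitted.
- book_id=4, tier=KW: no r row matches, row kept with r columns NULL.
- book_id=7, tier=KW: no r row matches, row kept with r columns NULL.
- book_id=4, tier=SG: 2 matching r row(s), so 2 row(s) emitted.
- book_id=NULL, tier=NU: no r row matches, row kept with r columns NULL.
- book_id=2, tier=SG: 1 matching r row(s), so 1 row(s) emitted.
- 5 r row(s) had no l match → kept, l columns NULL.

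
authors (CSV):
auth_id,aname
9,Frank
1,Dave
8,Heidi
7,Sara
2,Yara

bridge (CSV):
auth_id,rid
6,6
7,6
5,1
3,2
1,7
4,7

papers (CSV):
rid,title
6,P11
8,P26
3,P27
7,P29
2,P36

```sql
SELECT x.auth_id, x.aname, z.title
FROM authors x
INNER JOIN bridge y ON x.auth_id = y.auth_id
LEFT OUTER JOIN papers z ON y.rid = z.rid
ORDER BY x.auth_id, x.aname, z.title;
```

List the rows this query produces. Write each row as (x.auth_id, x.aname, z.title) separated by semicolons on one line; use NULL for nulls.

Evaluate left to right. First `authors x INNER JOIN bridge y` on auth_id: 2 row(s).
Then LEFT JOIN `papers z` on rid: each of those 2 rows is kept; rows whose y.rid has no match in z get NULL for z's columns.

(1, Dave, P29); (7, Sara, P11)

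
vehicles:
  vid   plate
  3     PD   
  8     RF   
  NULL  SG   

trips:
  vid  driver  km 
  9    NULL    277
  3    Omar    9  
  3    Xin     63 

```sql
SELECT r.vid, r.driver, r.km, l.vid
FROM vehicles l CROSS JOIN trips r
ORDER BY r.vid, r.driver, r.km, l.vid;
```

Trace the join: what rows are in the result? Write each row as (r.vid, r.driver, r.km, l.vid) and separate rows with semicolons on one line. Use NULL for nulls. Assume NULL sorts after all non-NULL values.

CROSS JOIN pairs every row of `vehicles` with every row of `trips`: 3 × 3 = 9 rows.

(3, Omar, 9, 3); (3, Omar, 9, 8); (3, Omar, 9, NULL); (3, Xin, 63, 3); (3, Xin, 63, 8); (3, Xin, 63, NULL); (9, NULL, 277, 3); (9, NULL, 277, 8); (9, NULL, 277, NULL)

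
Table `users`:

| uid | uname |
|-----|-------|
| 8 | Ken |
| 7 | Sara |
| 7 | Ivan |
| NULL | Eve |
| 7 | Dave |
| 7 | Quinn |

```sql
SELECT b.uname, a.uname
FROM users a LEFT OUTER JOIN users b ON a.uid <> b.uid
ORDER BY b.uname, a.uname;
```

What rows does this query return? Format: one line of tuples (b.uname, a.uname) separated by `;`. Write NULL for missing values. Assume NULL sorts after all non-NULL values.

LEFT JOIN keeps every row from `users a`; unmatched rows get NULL for `users b`'s columns.
Matching on a.uid <> b.uid. A NULL in a compared column never satisfies the condition.
Matched pairs: 8; unmatched a rows kept: 1.

(Dave, Ken); (Ivan, Ken); (Ken, Dave); (Ken, Ivan); (Ken, Quinn); (Ken, Sara); (Quinn, Ken); (Sara, Ken); (NULL, Eve)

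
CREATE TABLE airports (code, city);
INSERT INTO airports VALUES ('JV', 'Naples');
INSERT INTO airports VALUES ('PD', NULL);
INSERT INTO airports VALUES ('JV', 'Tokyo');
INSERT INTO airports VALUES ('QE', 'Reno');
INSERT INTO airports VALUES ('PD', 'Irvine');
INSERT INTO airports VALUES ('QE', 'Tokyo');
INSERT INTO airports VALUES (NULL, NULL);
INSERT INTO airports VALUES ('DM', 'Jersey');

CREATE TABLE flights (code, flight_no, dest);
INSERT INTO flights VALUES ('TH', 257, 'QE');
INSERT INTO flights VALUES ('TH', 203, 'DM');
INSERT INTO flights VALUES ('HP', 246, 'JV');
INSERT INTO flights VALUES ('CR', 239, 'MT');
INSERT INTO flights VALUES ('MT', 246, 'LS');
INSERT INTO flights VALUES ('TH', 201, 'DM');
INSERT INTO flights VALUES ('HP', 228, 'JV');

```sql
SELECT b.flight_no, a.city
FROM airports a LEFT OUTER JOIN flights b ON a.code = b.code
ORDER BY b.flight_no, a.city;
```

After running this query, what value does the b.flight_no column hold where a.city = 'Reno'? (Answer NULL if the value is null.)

NULL

LEFT JOIN keeps every row from `airports`; unmatched rows get NULL for `flights`'s columns.
Matching on a.code = b.code. A NULL in a compared column never satisfies the condition.
- a[0] code=JV → no match; kept with NULLs on the b side.
- a[1] code=PD → no match; kept with NULLs on the b side.
- a[2] code=JV → no match; kept with NULLs on the b side.
- a[3] code=QE → no match; kept with NULLs on the b side.
- a[4] code=PD → no match; kept with NULLs on the b side.
- a[5] code=QE → no match; kept with NULLs on the b side.
- a[6] code=NULL → no match; kept with NULLs on the b side.
- a[7] code=DM → no match; kept with NULLs on the b side.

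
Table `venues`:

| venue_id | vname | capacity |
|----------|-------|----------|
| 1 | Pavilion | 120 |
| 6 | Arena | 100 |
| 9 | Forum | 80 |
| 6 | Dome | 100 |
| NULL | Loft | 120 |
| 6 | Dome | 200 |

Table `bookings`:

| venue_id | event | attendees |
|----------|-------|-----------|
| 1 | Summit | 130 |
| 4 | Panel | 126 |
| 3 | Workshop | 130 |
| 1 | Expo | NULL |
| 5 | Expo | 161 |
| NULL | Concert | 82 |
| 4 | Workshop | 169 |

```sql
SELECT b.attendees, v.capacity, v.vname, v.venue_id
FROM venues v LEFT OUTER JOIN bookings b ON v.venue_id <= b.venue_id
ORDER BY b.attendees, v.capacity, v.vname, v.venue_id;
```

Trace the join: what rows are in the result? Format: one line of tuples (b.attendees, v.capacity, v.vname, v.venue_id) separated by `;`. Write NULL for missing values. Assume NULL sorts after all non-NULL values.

LEFT JOIN keeps every row from `venues`; unmatched rows get NULL for `bookings`'s columns.
Matching on v.venue_id <= b.venue_id. A NULL in a compared column never satisfies the condition.
- v row (venue_id=1): matches 6 b row(s) → 6 output row(s).
- v row (venue_id=6): no match → kept, b columns NULL.
- v row (venue_id=9): no match → kept, b columns NULL.
- v row (venue_id=6): no match → kept, b columns NULL.
- v row (venue_id=NULL): no match → kept, b columns NULL.
- v row (venue_id=6): no match → kept, b columns NULL.

(126, 120, Pavilion, 1); (130, 120, Pavilion, 1); (130, 120, Pavilion, 1); (161, 120, Pavilion, 1); (169, 120, Pavilion, 1); (NULL, 80, Forum, 9); (NULL, 100, Arena, 6); (NULL, 100, Dome, 6); (NULL, 120, Loft, NULL); (NULL, 120, Pavilion, 1); (NULL, 200, Dome, 6)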